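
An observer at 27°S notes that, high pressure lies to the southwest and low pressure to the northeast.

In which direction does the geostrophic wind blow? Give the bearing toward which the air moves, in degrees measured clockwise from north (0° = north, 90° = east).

The pressure-gradient force points toward the northeast (bearing 045°).
Geostrophic balance: in the Southern Hemisphere the Coriolis force deflects motion to the left, so the geostrophic wind blows 90° to the left of the pressure-gradient force (low pressure on the right).
Rotating 045° by 90° counterclockwise gives 315° — the wind blows toward the northwest.

315°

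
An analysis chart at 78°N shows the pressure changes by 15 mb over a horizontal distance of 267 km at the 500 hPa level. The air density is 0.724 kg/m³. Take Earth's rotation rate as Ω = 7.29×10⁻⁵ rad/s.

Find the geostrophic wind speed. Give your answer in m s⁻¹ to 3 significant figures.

54.4 m s⁻¹

Coriolis parameter at 78°N:
f = 2Ω sin φ = 2 × 7.29×10⁻⁵ × sin 78° = 1.43×10⁻⁴ s⁻¹
Pressure gradient: |∂P/∂n| = 1500 Pa / 267000 m = 5.62×10⁻³ Pa/m
Geostrophic balance (pressure-gradient force = Coriolis force):
V_g = (1/(fρ)) |∂P/∂n| = 5.62×10⁻³ / (1.43×10⁻⁴ × 0.724) = 54.4 m/s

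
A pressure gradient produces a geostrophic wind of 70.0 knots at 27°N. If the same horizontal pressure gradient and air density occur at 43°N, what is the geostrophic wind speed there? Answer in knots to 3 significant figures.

46.6 knots

With the same pressure gradient and density, V_g ∝ 1/f ∝ 1/sin φ.
V₂ = V₁ · sin φ₁ / sin φ₂ = 70.0 × sin 27° / sin 43°
V₂ = 70.0 × 0.4540/0.6820 = 46.6 knots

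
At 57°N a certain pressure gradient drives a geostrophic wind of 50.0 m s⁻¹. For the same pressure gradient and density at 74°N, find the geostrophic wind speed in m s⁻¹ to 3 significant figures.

43.6 m s⁻¹

With the same pressure gradient and density, V_g ∝ 1/f ∝ 1/sin φ.
V₂ = V₁ · sin φ₁ / sin φ₂ = 50.0 × sin 57° / sin 74°
V₂ = 50.0 × 0.8387/0.9613 = 43.6 m s⁻¹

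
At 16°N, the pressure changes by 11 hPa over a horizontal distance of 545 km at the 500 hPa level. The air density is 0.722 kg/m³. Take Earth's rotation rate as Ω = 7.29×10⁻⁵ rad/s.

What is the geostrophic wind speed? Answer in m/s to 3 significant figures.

Coriolis parameter at 16°N:
f = 2Ω sin φ = 2 × 7.29×10⁻⁵ × sin 16° = 4.02×10⁻⁵ s⁻¹
Pressure gradient: |∂P/∂n| = 1100 Pa / 545000 m = 2.02×10⁻³ Pa/m
Geostrophic balance (pressure-gradient force = Coriolis force):
V_g = (1/(fρ)) |∂P/∂n| = 2.02×10⁻³ / (4.02×10⁻⁵ × 0.722) = 69.6 m/s

69.6 m/s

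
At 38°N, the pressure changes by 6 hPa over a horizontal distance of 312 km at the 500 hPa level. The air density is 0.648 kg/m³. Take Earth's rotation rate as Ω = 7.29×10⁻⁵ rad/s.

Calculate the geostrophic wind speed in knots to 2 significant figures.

64 knots

Coriolis parameter at 38°N:
f = 2Ω sin φ = 2 × 7.29×10⁻⁵ × sin 38° = 8.98×10⁻⁵ s⁻¹
Pressure gradient: |∂P/∂n| = 600 Pa / 312000 m = 1.92×10⁻³ Pa/m
Geostrophic balance (pressure-gradient force = Coriolis force):
V_g = (1/(fρ)) |∂P/∂n| = 1.92×10⁻³ / (8.98×10⁻⁵ × 0.648) = 33.1 m/s
Converting: 33.1 m/s × 1.944 = 64 knots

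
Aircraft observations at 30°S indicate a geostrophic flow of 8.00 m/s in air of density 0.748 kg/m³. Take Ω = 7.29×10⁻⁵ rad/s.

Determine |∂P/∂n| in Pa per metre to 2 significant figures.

4.4×10⁻⁴ Pa/m

Coriolis parameter at 30°S:
f = 2Ω sin φ = 2 × 7.29×10⁻⁵ × sin 30° = 7.29×10⁻⁵ s⁻¹
Geostrophic balance rearranged: |∂P/∂n| = f ρ V_g
|∂P/∂n| = 7.29×10⁻⁵ × 0.748 × 8.00 = 4.36×10⁻⁴ Pa/m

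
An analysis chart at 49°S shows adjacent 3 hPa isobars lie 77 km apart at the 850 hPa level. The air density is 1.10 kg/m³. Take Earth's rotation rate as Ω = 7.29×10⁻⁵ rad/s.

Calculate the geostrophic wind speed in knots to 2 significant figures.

63 knots

Coriolis parameter at 49°S:
f = 2Ω sin φ = 2 × 7.29×10⁻⁵ × sin 49° = 1.10×10⁻⁴ s⁻¹
Pressure gradient: |∂P/∂n| = 300 Pa / 77000 m = 3.90×10⁻³ Pa/m
Geostrophic balance (pressure-gradient force = Coriolis force):
V_g = (1/(fρ)) |∂P/∂n| = 3.90×10⁻³ / (1.10×10⁻⁴ × 1.10) = 32.2 m/s
Converting: 32.2 m/s × 1.944 = 63 knots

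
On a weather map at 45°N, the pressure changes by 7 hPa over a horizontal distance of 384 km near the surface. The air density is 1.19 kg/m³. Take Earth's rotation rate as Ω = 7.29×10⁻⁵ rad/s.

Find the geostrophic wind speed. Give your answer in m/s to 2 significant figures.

Coriolis parameter at 45°N:
f = 2Ω sin φ = 2 × 7.29×10⁻⁵ × sin 45° = 1.03×10⁻⁴ s⁻¹
Pressure gradient: |∂P/∂n| = 700 Pa / 384000 m = 1.82×10⁻³ Pa/m
Geostrophic balance (pressure-gradient force = Coriolis force):
V_g = (1/(fρ)) |∂P/∂n| = 1.82×10⁻³ / (1.03×10⁻⁴ × 1.19) = 14.9 m/s

15 m/s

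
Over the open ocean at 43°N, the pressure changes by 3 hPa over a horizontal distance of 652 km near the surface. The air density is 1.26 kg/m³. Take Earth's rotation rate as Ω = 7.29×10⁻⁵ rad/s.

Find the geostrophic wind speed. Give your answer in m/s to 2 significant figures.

3.7 m/s

Coriolis parameter at 43°N:
f = 2Ω sin φ = 2 × 7.29×10⁻⁵ × sin 43° = 9.94×10⁻⁵ s⁻¹
Pressure gradient: |∂P/∂n| = 300 Pa / 652000 m = 4.60×10⁻⁴ Pa/m
Geostrophic balance (pressure-gradient force = Coriolis force):
V_g = (1/(fρ)) |∂P/∂n| = 4.60×10⁻⁴ / (9.94×10⁻⁵ × 1.26) = 3.67 m/s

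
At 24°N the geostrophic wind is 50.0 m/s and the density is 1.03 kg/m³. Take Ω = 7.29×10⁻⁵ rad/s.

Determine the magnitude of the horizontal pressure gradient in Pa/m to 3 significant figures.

Coriolis parameter at 24°N:
f = 2Ω sin φ = 2 × 7.29×10⁻⁵ × sin 24° = 5.93×10⁻⁵ s⁻¹
Geostrophic balance rearranged: |∂P/∂n| = f ρ V_g
|∂P/∂n| = 5.93×10⁻⁵ × 1.03 × 50.0 = 3.05×10⁻³ Pa/m

3.05×10⁻³ Pa/m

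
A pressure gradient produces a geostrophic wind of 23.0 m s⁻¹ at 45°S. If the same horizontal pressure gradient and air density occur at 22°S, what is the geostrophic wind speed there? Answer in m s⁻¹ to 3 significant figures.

With the same pressure gradient and density, V_g ∝ 1/f ∝ 1/sin φ.
V₂ = V₁ · sin φ₁ / sin φ₂ = 23.0 × sin 45° / sin 22°
V₂ = 23.0 × 0.7071/0.3746 = 43.4 m s⁻¹

43.4 m s⁻¹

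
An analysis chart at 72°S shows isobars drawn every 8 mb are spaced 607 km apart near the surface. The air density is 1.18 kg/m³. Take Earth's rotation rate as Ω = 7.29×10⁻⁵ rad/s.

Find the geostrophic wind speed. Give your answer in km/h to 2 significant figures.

Coriolis parameter at 72°S:
f = 2Ω sin φ = 2 × 7.29×10⁻⁵ × sin 72° = 1.39×10⁻⁴ s⁻¹
Pressure gradient: |∂P/∂n| = 800 Pa / 607000 m = 1.32×10⁻³ Pa/m
Geostrophic balance (pressure-gradient force = Coriolis force):
V_g = (1/(fρ)) |∂P/∂n| = 1.32×10⁻³ / (1.39×10⁻⁴ × 1.18) = 8.05 m/s
Converting: 8.05 m/s × 3.6 = 29 km/h

29 km/h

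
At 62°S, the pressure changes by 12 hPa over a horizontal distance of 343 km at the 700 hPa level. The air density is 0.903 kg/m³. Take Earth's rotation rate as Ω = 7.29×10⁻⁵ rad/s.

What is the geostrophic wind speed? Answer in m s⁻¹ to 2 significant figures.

Coriolis parameter at 62°S:
f = 2Ω sin φ = 2 × 7.29×10⁻⁵ × sin 62° = 1.29×10⁻⁴ s⁻¹
Pressure gradient: |∂P/∂n| = 1200 Pa / 343000 m = 3.50×10⁻³ Pa/m
Geostrophic balance (pressure-gradient force = Coriolis force):
V_g = (1/(fρ)) |∂P/∂n| = 3.50×10⁻³ / (1.29×10⁻⁴ × 0.903) = 30.1 m/s

30 m s⁻¹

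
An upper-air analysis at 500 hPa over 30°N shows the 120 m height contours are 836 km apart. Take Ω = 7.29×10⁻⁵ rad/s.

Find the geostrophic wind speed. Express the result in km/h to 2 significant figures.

70 km/h

Coriolis parameter at 30°N:
f = 2Ω sin φ = 2 × 7.29×10⁻⁵ × sin 30° = 7.29×10⁻⁵ s⁻¹
Height gradient: |∂Z/∂n| = 120 m / 836000 m = 1.44×10⁻⁴
On a pressure surface, geostrophic balance gives V_g = (g/f)|∂Z/∂n|:
V_g = 9.81 × 1.44×10⁻⁴ / 7.29×10⁻⁵ = 19.3 m/s
Converting: 19.3 m/s × 3.6 = 70 km/h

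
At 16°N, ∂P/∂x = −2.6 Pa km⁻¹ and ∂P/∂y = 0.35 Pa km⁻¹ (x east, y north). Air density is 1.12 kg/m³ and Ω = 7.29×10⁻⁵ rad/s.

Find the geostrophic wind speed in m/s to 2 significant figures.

58 m/s

Coriolis parameter at 16°N:
f = 2Ω sin φ = 2 × 7.29×10⁻⁵ × sin 16° = 4.02×10⁻⁵ s⁻¹
Component geostrophic relations (x east, y north):
u_g = −(1/(fρ)) ∂P/∂y,  v_g = (1/(fρ)) ∂P/∂x
u_g = −(0.35×10⁻³)/(4.02×10⁻⁵ × 1.12) = −7.78 m/s;  v_g = (−2.6×10⁻³)/(4.02×10⁻⁵ × 1.12) = −57.8 m/s
|V_g| = √(u_g² + v_g²) = 58.3 m/s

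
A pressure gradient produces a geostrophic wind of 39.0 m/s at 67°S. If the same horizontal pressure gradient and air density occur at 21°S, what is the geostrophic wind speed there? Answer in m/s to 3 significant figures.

With the same pressure gradient and density, V_g ∝ 1/f ∝ 1/sin φ.
V₂ = V₁ · sin φ₁ / sin φ₂ = 39.0 × sin 67° / sin 21°
V₂ = 39.0 × 0.9205/0.3584 = 100 m/s

100 m/s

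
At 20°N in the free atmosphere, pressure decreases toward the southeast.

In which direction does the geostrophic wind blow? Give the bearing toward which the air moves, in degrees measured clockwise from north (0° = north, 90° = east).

The pressure-gradient force points toward the southeast (bearing 135°).
Geostrophic balance: in the Northern Hemisphere the Coriolis force deflects motion to the right, so the geostrophic wind blows 90° to the right of the pressure-gradient force (low pressure on the left).
Rotating 135° by 90° clockwise gives 225° — the wind blows toward the southwest.

225°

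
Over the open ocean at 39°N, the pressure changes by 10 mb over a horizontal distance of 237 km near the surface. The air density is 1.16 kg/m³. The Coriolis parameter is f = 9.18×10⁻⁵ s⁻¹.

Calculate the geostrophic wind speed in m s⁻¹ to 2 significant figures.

Pressure gradient: |∂P/∂n| = 1000 Pa / 237000 m = 4.22×10⁻³ Pa/m
Geostrophic balance (pressure-gradient force = Coriolis force):
V_g = (1/(fρ)) |∂P/∂n| = 4.22×10⁻³ / (9.18×10⁻⁵ × 1.16) = 39.6 m/s

40 m s⁻¹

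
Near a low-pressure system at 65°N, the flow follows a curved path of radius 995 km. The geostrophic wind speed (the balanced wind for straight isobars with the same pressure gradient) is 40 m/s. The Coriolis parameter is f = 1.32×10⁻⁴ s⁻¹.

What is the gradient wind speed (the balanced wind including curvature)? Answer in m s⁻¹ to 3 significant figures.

Around a low, centrifugal force acts outward with Coriolis, so pressure-gradient force balances both:
(1/ρ)|∂P/∂n| = fV + V²/R  →  V² + fR·V − fR·V_g = 0
With fR = 1.32×10⁻⁴ × 995×10³ m = 131 m/s:
V = [−fR + √((fR)² + 4 fR V_g)]/2 = [−131 + √(131² + 4×131×40)]/2 = 32.1 m/s
Subgeostrophic (V < V_g = 40 m/s), as expected around a low.

32.1 m s⁻¹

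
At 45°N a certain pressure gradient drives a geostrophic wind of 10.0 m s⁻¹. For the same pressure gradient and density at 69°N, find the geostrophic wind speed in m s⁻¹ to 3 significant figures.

With the same pressure gradient and density, V_g ∝ 1/f ∝ 1/sin φ.
V₂ = V₁ · sin φ₁ / sin φ₂ = 10.0 × sin 45° / sin 69°
V₂ = 10.0 × 0.7071/0.9336 = 7.57 m s⁻¹

7.57 m s⁻¹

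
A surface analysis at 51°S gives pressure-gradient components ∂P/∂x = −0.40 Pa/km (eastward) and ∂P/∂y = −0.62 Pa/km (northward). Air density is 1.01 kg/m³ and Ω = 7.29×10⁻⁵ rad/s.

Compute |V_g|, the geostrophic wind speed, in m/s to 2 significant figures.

6.4 m/s

Coriolis parameter at 51°S:
f = 2Ω sin φ = 2 × 7.29×10⁻⁵ × sin 51° = 1.13×10⁻⁴ s⁻¹
In the Southern Hemisphere f is negative: f = −1.13×10⁻⁴ s⁻¹.
Component geostrophic relations (x east, y north):
u_g = −(1/(fρ)) ∂P/∂y,  v_g = (1/(fρ)) ∂P/∂x
u_g = −(−0.62×10⁻³)/(−1.13×10⁻⁴ × 1.01) = −5.42 m/s;  v_g = (−0.40×10⁻³)/(−1.13×10⁻⁴ × 1.01) = 3.50 m/s
|V_g| = √(u_g² + v_g²) = 6.45 m/s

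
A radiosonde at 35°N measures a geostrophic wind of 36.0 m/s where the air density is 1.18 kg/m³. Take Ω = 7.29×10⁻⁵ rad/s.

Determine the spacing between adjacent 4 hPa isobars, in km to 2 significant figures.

110 km

Coriolis parameter at 35°N:
f = 2Ω sin φ = 2 × 7.29×10⁻⁵ × sin 35° = 8.36×10⁻⁵ s⁻¹
Geostrophic balance rearranged: |∂P/∂n| = f ρ V_g
|∂P/∂n| = 8.36×10⁻⁵ × 1.18 × 36.0 = 3.55×10⁻³ Pa/m
Isobar spacing: Δn = ΔP/|∂P/∂n| = 400 Pa / 3.55×10⁻³ Pa/m = 112597 m ≈ 110 km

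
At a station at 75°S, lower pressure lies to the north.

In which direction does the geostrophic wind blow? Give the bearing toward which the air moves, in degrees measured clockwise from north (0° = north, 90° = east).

The pressure-gradient force points toward the north (bearing 000°).
Geostrophic balance: in the Southern Hemisphere the Coriolis force deflects motion to the left, so the geostrophic wind blows 90° to the left of the pressure-gradient force (low pressure on the right).
Rotating 000° by 90° counterclockwise gives 270° — the wind blows toward the west.

270°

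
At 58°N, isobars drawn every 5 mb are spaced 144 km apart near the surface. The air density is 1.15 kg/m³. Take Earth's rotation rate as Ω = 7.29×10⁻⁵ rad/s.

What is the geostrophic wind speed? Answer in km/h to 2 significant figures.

88 km/h

Coriolis parameter at 58°N:
f = 2Ω sin φ = 2 × 7.29×10⁻⁵ × sin 58° = 1.24×10⁻⁴ s⁻¹
Pressure gradient: |∂P/∂n| = 500 Pa / 144000 m = 3.47×10⁻³ Pa/m
Geostrophic balance (pressure-gradient force = Coriolis force):
V_g = (1/(fρ)) |∂P/∂n| = 3.47×10⁻³ / (1.24×10⁻⁴ × 1.15) = 24.4 m/s
Converting: 24.4 m/s × 3.6 = 88 km/h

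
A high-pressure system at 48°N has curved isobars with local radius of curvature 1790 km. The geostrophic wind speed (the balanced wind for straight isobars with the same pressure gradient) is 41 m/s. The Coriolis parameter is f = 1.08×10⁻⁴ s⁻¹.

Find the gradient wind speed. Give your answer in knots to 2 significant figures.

Around a high, pressure-gradient force acts outward with centrifugal, so Coriolis balances both:
fV = (1/ρ)|∂P/∂n| + V²/R  →  V² − fR·V + fR·V_g = 0
With fR = 1.08×10⁻⁴ × 1790×10³ m = 193 m/s:
V = [fR − √((fR)² − 4 fR V_g)]/2 = [193 − √(193² − 4×193×41)]/2 = 59 m/s
Supergeostrophic (V > V_g = 41 m/s), as expected around a high.
Converting: 59 m/s × 1.944 = 110 knots

110 knots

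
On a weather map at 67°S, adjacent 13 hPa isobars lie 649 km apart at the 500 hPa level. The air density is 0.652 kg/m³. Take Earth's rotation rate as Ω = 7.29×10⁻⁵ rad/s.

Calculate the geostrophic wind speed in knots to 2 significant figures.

Coriolis parameter at 67°S:
f = 2Ω sin φ = 2 × 7.29×10⁻⁵ × sin 67° = 1.34×10⁻⁴ s⁻¹
Pressure gradient: |∂P/∂n| = 1300 Pa / 649000 m = 2.00×10⁻³ Pa/m
Geostrophic balance (pressure-gradient force = Coriolis force):
V_g = (1/(fρ)) |∂P/∂n| = 2.00×10⁻³ / (1.34×10⁻⁴ × 0.652) = 22.9 m/s
Converting: 22.9 m/s × 1.944 = 44 knots

44 knots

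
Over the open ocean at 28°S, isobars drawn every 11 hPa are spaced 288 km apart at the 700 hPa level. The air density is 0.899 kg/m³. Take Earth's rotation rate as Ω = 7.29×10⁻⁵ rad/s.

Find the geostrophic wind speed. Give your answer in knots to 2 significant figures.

120 knots

Coriolis parameter at 28°S:
f = 2Ω sin φ = 2 × 7.29×10⁻⁵ × sin 28° = 6.84×10⁻⁵ s⁻¹
Pressure gradient: |∂P/∂n| = 1100 Pa / 288000 m = 3.82×10⁻³ Pa/m
Geostrophic balance (pressure-gradient force = Coriolis force):
V_g = (1/(fρ)) |∂P/∂n| = 3.82×10⁻³ / (6.84×10⁻⁵ × 0.899) = 62.1 m/s
Converting: 62.1 m/s × 1.944 = 120 knots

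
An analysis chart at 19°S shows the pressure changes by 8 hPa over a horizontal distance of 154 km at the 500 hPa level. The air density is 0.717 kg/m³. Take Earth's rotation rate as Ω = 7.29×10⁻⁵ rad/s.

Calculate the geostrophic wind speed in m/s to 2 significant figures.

150 m/s

Coriolis parameter at 19°S:
f = 2Ω sin φ = 2 × 7.29×10⁻⁵ × sin 19° = 4.75×10⁻⁵ s⁻¹
Pressure gradient: |∂P/∂n| = 800 Pa / 154000 m = 5.19×10⁻³ Pa/m
Geostrophic balance (pressure-gradient force = Coriolis force):
V_g = (1/(fρ)) |∂P/∂n| = 5.19×10⁻³ / (4.75×10⁻⁵ × 0.717) = 153 m/s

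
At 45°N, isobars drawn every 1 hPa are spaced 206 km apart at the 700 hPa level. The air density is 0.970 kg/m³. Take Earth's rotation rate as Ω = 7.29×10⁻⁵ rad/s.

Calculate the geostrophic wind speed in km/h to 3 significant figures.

Coriolis parameter at 45°N:
f = 2Ω sin φ = 2 × 7.29×10⁻⁵ × sin 45° = 1.03×10⁻⁴ s⁻¹
Pressure gradient: |∂P/∂n| = 100 Pa / 206000 m = 4.85×10⁻⁴ Pa/m
Geostrophic balance (pressure-gradient force = Coriolis force):
V_g = (1/(fρ)) |∂P/∂n| = 4.85×10⁻⁴ / (1.03×10⁻⁴ × 0.970) = 4.85 m/s
Converting: 4.85 m/s × 3.6 = 17.5 km/h

17.5 km/h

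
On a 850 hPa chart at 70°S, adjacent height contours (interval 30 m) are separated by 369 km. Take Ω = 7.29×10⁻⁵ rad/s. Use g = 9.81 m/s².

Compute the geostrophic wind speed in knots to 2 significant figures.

11 knots

Coriolis parameter at 70°S:
f = 2Ω sin φ = 2 × 7.29×10⁻⁵ × sin 70° = 1.37×10⁻⁴ s⁻¹
Height gradient: |∂Z/∂n| = 30 m / 369000 m = 8.13×10⁻⁵
On a pressure surface, geostrophic balance gives V_g = (g/f)|∂Z/∂n|:
V_g = 9.81 × 8.13×10⁻⁵ / 1.37×10⁻⁴ = 5.82 m/s
Converting: 5.82 m/s × 1.944 = 11 knots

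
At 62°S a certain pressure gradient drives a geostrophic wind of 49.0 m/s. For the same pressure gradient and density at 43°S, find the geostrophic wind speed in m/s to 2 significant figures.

63 m/s

With the same pressure gradient and density, V_g ∝ 1/f ∝ 1/sin φ.
V₂ = V₁ · sin φ₁ / sin φ₂ = 49.0 × sin 62° / sin 43°
V₂ = 49.0 × 0.8829/0.6820 = 63 m/s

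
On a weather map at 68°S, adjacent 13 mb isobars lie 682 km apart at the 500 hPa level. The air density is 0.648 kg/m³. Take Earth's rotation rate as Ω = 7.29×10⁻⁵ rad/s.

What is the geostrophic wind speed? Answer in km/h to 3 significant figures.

Coriolis parameter at 68°S:
f = 2Ω sin φ = 2 × 7.29×10⁻⁵ × sin 68° = 1.35×10⁻⁴ s⁻¹
Pressure gradient: |∂P/∂n| = 1300 Pa / 682000 m = 1.91×10⁻³ Pa/m
Geostrophic balance (pressure-gradient force = Coriolis force):
V_g = (1/(fρ)) |∂P/∂n| = 1.91×10⁻³ / (1.35×10⁻⁴ × 0.648) = 21.8 m/s
Converting: 21.8 m/s × 3.6 = 78.3 km/h

78.3 km/h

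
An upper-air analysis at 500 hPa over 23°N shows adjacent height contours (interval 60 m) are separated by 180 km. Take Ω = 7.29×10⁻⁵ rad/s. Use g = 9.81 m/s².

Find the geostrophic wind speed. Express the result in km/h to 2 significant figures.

210 km/h

Coriolis parameter at 23°N:
f = 2Ω sin φ = 2 × 7.29×10⁻⁵ × sin 23° = 5.70×10⁻⁵ s⁻¹
Height gradient: |∂Z/∂n| = 60 m / 180000 m = 3.33×10⁻⁴
On a pressure surface, geostrophic balance gives V_g = (g/f)|∂Z/∂n|:
V_g = 9.81 × 3.33×10⁻⁴ / 5.70×10⁻⁵ = 57.4 m/s
Converting: 57.4 m/s × 3.6 = 210 km/h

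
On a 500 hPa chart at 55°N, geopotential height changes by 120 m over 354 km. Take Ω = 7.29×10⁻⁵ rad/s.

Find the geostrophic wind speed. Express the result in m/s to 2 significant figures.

28 m/s

Coriolis parameter at 55°N:
f = 2Ω sin φ = 2 × 7.29×10⁻⁵ × sin 55° = 1.19×10⁻⁴ s⁻¹
Height gradient: |∂Z/∂n| = 120 m / 354000 m = 3.39×10⁻⁴
On a pressure surface, geostrophic balance gives V_g = (g/f)|∂Z/∂n|:
V_g = 9.81 × 3.39×10⁻⁴ / 1.19×10⁻⁴ = 27.8 m/s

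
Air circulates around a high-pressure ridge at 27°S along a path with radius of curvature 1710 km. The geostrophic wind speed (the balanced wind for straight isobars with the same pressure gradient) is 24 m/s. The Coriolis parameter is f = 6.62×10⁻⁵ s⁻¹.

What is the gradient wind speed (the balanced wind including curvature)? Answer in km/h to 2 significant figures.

120 km/h

Around a high, pressure-gradient force acts outward with centrifugal, so Coriolis balances both:
fV = (1/ρ)|∂P/∂n| + V²/R  →  V² − fR·V + fR·V_g = 0
With fR = 6.62×10⁻⁵ × 1710×10³ m = 113 m/s:
V = [fR − √((fR)² − 4 fR V_g)]/2 = [113 − √(113² − 4×113×24)]/2 = 34.5 m/s
Supergeostrophic (V > V_g = 24 m/s), as expected around a high.
Converting: 34.5 m/s × 3.6 = 120 km/h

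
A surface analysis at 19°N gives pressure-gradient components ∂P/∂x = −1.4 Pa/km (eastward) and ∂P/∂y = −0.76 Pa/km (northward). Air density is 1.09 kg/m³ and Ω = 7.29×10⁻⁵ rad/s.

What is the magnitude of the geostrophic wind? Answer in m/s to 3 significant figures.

Coriolis parameter at 19°N:
f = 2Ω sin φ = 2 × 7.29×10⁻⁵ × sin 19° = 4.75×10⁻⁵ s⁻¹
Component geostrophic relations (x east, y north):
u_g = −(1/(fρ)) ∂P/∂y,  v_g = (1/(fρ)) ∂P/∂x
u_g = −(−0.76×10⁻³)/(4.75×10⁻⁵ × 1.09) = 14.7 m/s;  v_g = (−1.4×10⁻³)/(4.75×10⁻⁵ × 1.09) = −27.1 m/s
|V_g| = √(u_g² + v_g²) = 30.8 m/s

30.8 m/s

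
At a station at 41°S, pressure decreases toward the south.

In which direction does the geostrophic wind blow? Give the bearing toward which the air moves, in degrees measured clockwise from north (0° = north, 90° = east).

The pressure-gradient force points toward the south (bearing 180°).
Geostrophic balance: in the Southern Hemisphere the Coriolis force deflects motion to the left, so the geostrophic wind blows 90° to the left of the pressure-gradient force (low pressure on the right).
Rotating 180° by 90° counterclockwise gives 090° — the wind blows toward the east.

090°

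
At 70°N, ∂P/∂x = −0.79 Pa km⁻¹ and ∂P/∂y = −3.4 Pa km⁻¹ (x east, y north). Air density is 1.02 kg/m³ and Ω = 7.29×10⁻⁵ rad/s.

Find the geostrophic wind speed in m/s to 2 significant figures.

25 m/s

Coriolis parameter at 70°N:
f = 2Ω sin φ = 2 × 7.29×10⁻⁵ × sin 70° = 1.37×10⁻⁴ s⁻¹
Component geostrophic relations (x east, y north):
u_g = −(1/(fρ)) ∂P/∂y,  v_g = (1/(fρ)) ∂P/∂x
u_g = −(−3.4×10⁻³)/(1.37×10⁻⁴ × 1.02) = 24.3 m/s;  v_g = (−0.79×10⁻³)/(1.37×10⁻⁴ × 1.02) = −5.65 m/s
|V_g| = √(u_g² + v_g²) = 25.0 m/s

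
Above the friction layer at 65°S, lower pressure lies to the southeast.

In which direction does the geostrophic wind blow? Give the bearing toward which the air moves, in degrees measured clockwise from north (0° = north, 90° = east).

The pressure-gradient force points toward the southeast (bearing 135°).
Geostrophic balance: in the Southern Hemisphere the Coriolis force deflects motion to the left, so the geostrophic wind blows 90° to the left of the pressure-gradient force (low pressure on the right).
Rotating 135° by 90° counterclockwise gives 045° — the wind blows toward the northeast.

045°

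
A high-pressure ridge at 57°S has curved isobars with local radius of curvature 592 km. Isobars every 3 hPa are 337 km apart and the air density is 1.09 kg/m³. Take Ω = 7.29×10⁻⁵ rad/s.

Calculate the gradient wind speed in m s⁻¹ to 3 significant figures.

7.44 m s⁻¹

Coriolis parameter at 57°S:
f = 2Ω sin φ = 2 × 7.29×10⁻⁵ × sin 57° = 1.22×10⁻⁴ s⁻¹
Pressure gradient: |∂P/∂n| = 300 Pa / 337000 m = 8.90×10⁻⁴ Pa/m
Geostrophic speed: V_g = |∂P/∂n|/(fρ) = 8.90×10⁻⁴/(1.22×10⁻⁴ × 1.09) = 6.68 m/s
Around a high, pressure-gradient force acts outward with centrifugal, so Coriolis balances both:
fV = (1/ρ)|∂P/∂n| + V²/R  →  V² − fR·V + fR·V_g = 0
With fR = 1.22×10⁻⁴ × 592×10³ m = 72.4 m/s:
V = [fR − √((fR)² − 4 fR V_g)]/2 = [72.4 − √(72.4² − 4×72.4×6.68)]/2 = 7.44 m/s
Supergeostrophic (V > V_g = 6.68 m/s), as expected around a high.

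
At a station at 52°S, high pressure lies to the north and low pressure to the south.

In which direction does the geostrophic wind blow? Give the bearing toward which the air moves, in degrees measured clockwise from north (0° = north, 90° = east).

The pressure-gradient force points toward the south (bearing 180°).
Geostrophic balance: in the Southern Hemisphere the Coriolis force deflects motion to the left, so the geostrophic wind blows 90° to the left of the pressure-gradient force (low pressure on the right).
Rotating 180° by 90° counterclockwise gives 090° — the wind blows toward the east.

090°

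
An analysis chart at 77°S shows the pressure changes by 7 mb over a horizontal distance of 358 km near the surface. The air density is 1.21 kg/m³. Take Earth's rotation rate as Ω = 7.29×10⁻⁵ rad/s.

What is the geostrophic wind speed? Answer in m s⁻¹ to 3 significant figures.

Coriolis parameter at 77°S:
f = 2Ω sin φ = 2 × 7.29×10⁻⁵ × sin 77° = 1.42×10⁻⁴ s⁻¹
Pressure gradient: |∂P/∂n| = 700 Pa / 358000 m = 1.96×10⁻³ Pa/m
Geostrophic balance (pressure-gradient force = Coriolis force):
V_g = (1/(fρ)) |∂P/∂n| = 1.96×10⁻³ / (1.42×10⁻⁴ × 1.21) = 11.4 m/s

11.4 m s⁻¹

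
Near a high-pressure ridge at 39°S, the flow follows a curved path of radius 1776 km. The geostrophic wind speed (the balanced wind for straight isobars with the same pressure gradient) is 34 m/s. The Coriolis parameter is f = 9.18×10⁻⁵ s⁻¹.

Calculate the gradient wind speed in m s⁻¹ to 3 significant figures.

Around a high, pressure-gradient force acts outward with centrifugal, so Coriolis balances both:
fV = (1/ρ)|∂P/∂n| + V²/R  →  V² − fR·V + fR·V_g = 0
With fR = 9.18×10⁻⁵ × 1776×10³ m = 163 m/s:
V = [fR − √((fR)² − 4 fR V_g)]/2 = [163 − √(163² − 4×163×34)]/2 = 48.3 m/s
Supergeostrophic (V > V_g = 34 m/s), as expected around a high.

48.3 m s⁻¹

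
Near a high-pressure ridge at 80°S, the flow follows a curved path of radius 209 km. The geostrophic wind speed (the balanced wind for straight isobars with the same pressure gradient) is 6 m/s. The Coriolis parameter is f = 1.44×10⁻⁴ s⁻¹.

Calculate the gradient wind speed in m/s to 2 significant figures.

8.3 m/s

Around a high, pressure-gradient force acts outward with centrifugal, so Coriolis balances both:
fV = (1/ρ)|∂P/∂n| + V²/R  →  V² − fR·V + fR·V_g = 0
With fR = 1.44×10⁻⁴ × 209×10³ m = 30.1 m/s:
V = [fR − √((fR)² − 4 fR V_g)]/2 = [30.1 − √(30.1² − 4×30.1×6)]/2 = 8.28 m/s
Supergeostrophic (V > V_g = 6 m/s), as expected around a high.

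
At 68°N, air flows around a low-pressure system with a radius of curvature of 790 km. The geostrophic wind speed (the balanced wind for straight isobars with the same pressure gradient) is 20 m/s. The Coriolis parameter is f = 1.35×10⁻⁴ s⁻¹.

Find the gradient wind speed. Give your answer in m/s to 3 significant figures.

Around a low, centrifugal force acts outward with Coriolis, so pressure-gradient force balances both:
(1/ρ)|∂P/∂n| = fV + V²/R  →  V² + fR·V − fR·V_g = 0
With fR = 1.35×10⁻⁴ × 790×10³ m = 107 m/s:
V = [−fR + √((fR)² + 4 fR V_g)]/2 = [−107 + √(107² + 4×107×20)]/2 = 17.2 m/s
Subgeostrophic (V < V_g = 20 m/s), as expected around a low.

17.2 m/s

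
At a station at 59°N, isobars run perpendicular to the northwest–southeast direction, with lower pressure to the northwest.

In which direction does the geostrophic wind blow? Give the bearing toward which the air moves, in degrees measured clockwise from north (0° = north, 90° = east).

The pressure-gradient force points toward the northwest (bearing 315°).
Geostrophic balance: in the Northern Hemisphere the Coriolis force deflects motion to the right, so the geostrophic wind blows 90° to the right of the pressure-gradient force (low pressure on the left).
Rotating 315° by 90° clockwise gives 045° — the wind blows toward the northeast.

045°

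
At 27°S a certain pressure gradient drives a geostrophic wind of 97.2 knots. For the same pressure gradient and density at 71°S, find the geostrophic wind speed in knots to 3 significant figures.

46.7 knots

With the same pressure gradient and density, V_g ∝ 1/f ∝ 1/sin φ.
V₂ = V₁ · sin φ₁ / sin φ₂ = 97.2 × sin 27° / sin 71°
V₂ = 97.2 × 0.4540/0.9455 = 46.7 knots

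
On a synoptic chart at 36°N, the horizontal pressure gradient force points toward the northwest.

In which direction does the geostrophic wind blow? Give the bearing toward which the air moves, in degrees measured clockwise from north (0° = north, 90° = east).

045°

The pressure-gradient force points toward the northwest (bearing 315°).
Geostrophic balance: in the Northern Hemisphere the Coriolis force deflects motion to the right, so the geostrophic wind blows 90° to the right of the pressure-gradient force (low pressure on the left).
Rotating 315° by 90° clockwise gives 045° — the wind blows toward the northeast.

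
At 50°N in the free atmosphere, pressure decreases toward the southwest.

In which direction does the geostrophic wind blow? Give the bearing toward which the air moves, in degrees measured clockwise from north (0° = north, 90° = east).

The pressure-gradient force points toward the southwest (bearing 225°).
Geostrophic balance: in the Northern Hemisphere the Coriolis force deflects motion to the right, so the geostrophic wind blows 90° to the right of the pressure-gradient force (low pressure on the left).
Rotating 225° by 90° clockwise gives 315° — the wind blows toward the northwest.

315°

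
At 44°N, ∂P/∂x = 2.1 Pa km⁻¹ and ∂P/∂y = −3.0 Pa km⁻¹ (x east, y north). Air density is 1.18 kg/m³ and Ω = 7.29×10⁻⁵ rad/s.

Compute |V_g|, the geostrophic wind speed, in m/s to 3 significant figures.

30.6 m/s

Coriolis parameter at 44°N:
f = 2Ω sin φ = 2 × 7.29×10⁻⁵ × sin 44° = 1.01×10⁻⁴ s⁻¹
Component geostrophic relations (x east, y north):
u_g = −(1/(fρ)) ∂P/∂y,  v_g = (1/(fρ)) ∂P/∂x
u_g = −(−3.0×10⁻³)/(1.01×10⁻⁴ × 1.18) = 25.1 m/s;  v_g = (2.1×10⁻³)/(1.01×10⁻⁴ × 1.18) = 17.6 m/s
|V_g| = √(u_g² + v_g²) = 30.6 m/s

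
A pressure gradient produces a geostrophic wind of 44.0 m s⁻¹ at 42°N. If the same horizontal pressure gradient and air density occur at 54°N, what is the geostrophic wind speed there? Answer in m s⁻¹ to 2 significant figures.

36 m s⁻¹

With the same pressure gradient and density, V_g ∝ 1/f ∝ 1/sin φ.
V₂ = V₁ · sin φ₁ / sin φ₂ = 44.0 × sin 42° / sin 54°
V₂ = 44.0 × 0.6691/0.8090 = 36 m s⁻¹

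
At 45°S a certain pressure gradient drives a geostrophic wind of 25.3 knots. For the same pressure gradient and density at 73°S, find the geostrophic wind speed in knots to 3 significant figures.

With the same pressure gradient and density, V_g ∝ 1/f ∝ 1/sin φ.
V₂ = V₁ · sin φ₁ / sin φ₂ = 25.3 × sin 45° / sin 73°
V₂ = 25.3 × 0.7071/0.9563 = 18.7 knots

18.7 knots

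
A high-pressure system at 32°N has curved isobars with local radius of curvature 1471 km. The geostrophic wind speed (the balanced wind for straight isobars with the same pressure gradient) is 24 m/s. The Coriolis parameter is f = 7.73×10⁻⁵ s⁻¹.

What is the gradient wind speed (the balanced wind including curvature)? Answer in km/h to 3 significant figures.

Around a high, pressure-gradient force acts outward with centrifugal, so Coriolis balances both:
fV = (1/ρ)|∂P/∂n| + V²/R  →  V² − fR·V + fR·V_g = 0
With fR = 7.73×10⁻⁵ × 1471×10³ m = 114 m/s:
V = [fR − √((fR)² − 4 fR V_g)]/2 = [114 − √(114² − 4×114×24)]/2 = 34.4 m/s
Supergeostrophic (V > V_g = 24 m/s), as expected around a high.
Converting: 34.4 m/s × 3.6 = 124 km/h

124 km/h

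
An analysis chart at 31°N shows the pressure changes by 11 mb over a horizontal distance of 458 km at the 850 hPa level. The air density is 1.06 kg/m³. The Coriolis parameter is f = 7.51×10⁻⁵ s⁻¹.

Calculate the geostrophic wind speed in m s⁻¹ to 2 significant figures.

30 m s⁻¹

Pressure gradient: |∂P/∂n| = 1100 Pa / 458000 m = 2.40×10⁻³ Pa/m
Geostrophic balance (pressure-gradient force = Coriolis force):
V_g = (1/(fρ)) |∂P/∂n| = 2.40×10⁻³ / (7.51×10⁻⁵ × 1.06) = 30.2 m/s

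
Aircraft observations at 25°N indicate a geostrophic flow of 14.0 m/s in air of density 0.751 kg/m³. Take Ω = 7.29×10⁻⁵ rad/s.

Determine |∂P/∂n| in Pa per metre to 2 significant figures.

Coriolis parameter at 25°N:
f = 2Ω sin φ = 2 × 7.29×10⁻⁵ × sin 25° = 6.16×10⁻⁵ s⁻¹
Geostrophic balance rearranged: |∂P/∂n| = f ρ V_g
|∂P/∂n| = 6.16×10⁻⁵ × 0.751 × 14.0 = 6.48×10⁻⁴ Pa/m

6.5×10⁻⁴ Pa/m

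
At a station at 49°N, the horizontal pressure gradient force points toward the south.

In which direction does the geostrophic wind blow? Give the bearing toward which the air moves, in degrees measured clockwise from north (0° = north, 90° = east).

The pressure-gradient force points toward the south (bearing 180°).
Geostrophic balance: in the Northern Hemisphere the Coriolis force deflects motion to the right, so the geostrophic wind blows 90° to the right of the pressure-gradient force (low pressure on the left).
Rotating 180° by 90° clockwise gives 270° — the wind blows toward the west.

270°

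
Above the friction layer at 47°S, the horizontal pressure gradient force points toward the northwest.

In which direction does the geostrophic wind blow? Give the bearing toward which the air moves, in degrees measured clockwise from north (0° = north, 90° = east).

225°

The pressure-gradient force points toward the northwest (bearing 315°).
Geostrophic balance: in the Southern Hemisphere the Coriolis force deflects motion to the left, so the geostrophic wind blows 90° to the left of the pressure-gradient force (low pressure on the right).
Rotating 315° by 90° counterclockwise gives 225° — the wind blows toward the southwest.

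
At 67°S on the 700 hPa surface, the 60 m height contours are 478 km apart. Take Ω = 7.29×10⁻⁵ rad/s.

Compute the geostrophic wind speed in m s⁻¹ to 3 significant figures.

9.18 m s⁻¹

Coriolis parameter at 67°S:
f = 2Ω sin φ = 2 × 7.29×10⁻⁵ × sin 67° = 1.34×10⁻⁴ s⁻¹
Height gradient: |∂Z/∂n| = 60 m / 478000 m = 1.26×10⁻⁴
On a pressure surface, geostrophic balance gives V_g = (g/f)|∂Z/∂n|:
V_g = 9.81 × 1.26×10⁻⁴ / 1.34×10⁻⁴ = 9.18 m/s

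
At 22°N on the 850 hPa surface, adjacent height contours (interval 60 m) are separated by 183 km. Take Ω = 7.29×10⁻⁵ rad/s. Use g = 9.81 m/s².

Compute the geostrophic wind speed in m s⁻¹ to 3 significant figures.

Coriolis parameter at 22°N:
f = 2Ω sin φ = 2 × 7.29×10⁻⁵ × sin 22° = 5.46×10⁻⁵ s⁻¹
Height gradient: |∂Z/∂n| = 60 m / 183000 m = 3.28×10⁻⁴
On a pressure surface, geostrophic balance gives V_g = (g/f)|∂Z/∂n|:
V_g = 9.81 × 3.28×10⁻⁴ / 5.46×10⁻⁵ = 58.9 m/s

58.9 m s⁻¹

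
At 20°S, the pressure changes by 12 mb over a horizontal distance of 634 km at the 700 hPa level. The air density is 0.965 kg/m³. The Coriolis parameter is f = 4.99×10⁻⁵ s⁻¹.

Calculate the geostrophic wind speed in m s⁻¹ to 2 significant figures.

39 m s⁻¹

Pressure gradient: |∂P/∂n| = 1200 Pa / 634000 m = 1.89×10⁻³ Pa/m
Geostrophic balance (pressure-gradient force = Coriolis force):
V_g = (1/(fρ)) |∂P/∂n| = 1.89×10⁻³ / (4.99×10⁻⁵ × 0.965) = 39.3 m/s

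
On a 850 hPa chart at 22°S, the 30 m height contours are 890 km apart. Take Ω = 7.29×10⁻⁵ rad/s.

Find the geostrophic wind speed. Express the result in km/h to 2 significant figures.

22 km/h

Coriolis parameter at 22°S:
f = 2Ω sin φ = 2 × 7.29×10⁻⁵ × sin 22° = 5.46×10⁻⁵ s⁻¹
Height gradient: |∂Z/∂n| = 30 m / 890000 m = 3.37×10⁻⁵
On a pressure surface, geostrophic balance gives V_g = (g/f)|∂Z/∂n|:
V_g = 9.81 × 3.37×10⁻⁵ / 5.46×10⁻⁵ = 6.05 m/s
Converting: 6.05 m/s × 3.6 = 22 km/h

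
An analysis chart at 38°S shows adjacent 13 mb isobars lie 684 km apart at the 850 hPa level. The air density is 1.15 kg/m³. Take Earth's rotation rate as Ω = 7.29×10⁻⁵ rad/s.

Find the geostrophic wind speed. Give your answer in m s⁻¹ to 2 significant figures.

18 m s⁻¹

Coriolis parameter at 38°S:
f = 2Ω sin φ = 2 × 7.29×10⁻⁵ × sin 38° = 8.98×10⁻⁵ s⁻¹
Pressure gradient: |∂P/∂n| = 1300 Pa / 684000 m = 1.90×10⁻³ Pa/m
Geostrophic balance (pressure-gradient force = Coriolis force):
V_g = (1/(fρ)) |∂P/∂n| = 1.90×10⁻³ / (8.98×10⁻⁵ × 1.15) = 18.4 m/s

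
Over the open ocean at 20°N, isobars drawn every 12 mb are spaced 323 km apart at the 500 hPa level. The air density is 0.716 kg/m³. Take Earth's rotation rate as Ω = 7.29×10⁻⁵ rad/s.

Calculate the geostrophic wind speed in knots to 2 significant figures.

Coriolis parameter at 20°N:
f = 2Ω sin φ = 2 × 7.29×10⁻⁵ × sin 20° = 4.99×10⁻⁵ s⁻¹
Pressure gradient: |∂P/∂n| = 1200 Pa / 323000 m = 3.72×10⁻³ Pa/m
Geostrophic balance (pressure-gradient force = Coriolis force):
V_g = (1/(fρ)) |∂P/∂n| = 3.72×10⁻³ / (4.99×10⁻⁵ × 0.716) = 104 m/s
Converting: 104 m/s × 1.944 = 200 knots

200 knots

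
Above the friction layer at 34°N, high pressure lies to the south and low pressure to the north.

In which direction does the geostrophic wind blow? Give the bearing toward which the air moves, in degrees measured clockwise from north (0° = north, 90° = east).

090°

The pressure-gradient force points toward the north (bearing 000°).
Geostrophic balance: in the Northern Hemisphere the Coriolis force deflects motion to the right, so the geostrophic wind blows 90° to the right of the pressure-gradient force (low pressure on the left).
Rotating 000° by 90° clockwise gives 090° — the wind blows toward the east.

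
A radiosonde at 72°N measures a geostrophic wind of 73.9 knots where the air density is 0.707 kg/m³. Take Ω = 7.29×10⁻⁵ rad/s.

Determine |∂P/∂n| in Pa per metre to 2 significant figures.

Coriolis parameter at 72°N:
f = 2Ω sin φ = 2 × 7.29×10⁻⁵ × sin 72° = 1.39×10⁻⁴ s⁻¹
Wind speed in SI: 73.9 knots = 38.0 m/s
Geostrophic balance rearranged: |∂P/∂n| = f ρ V_g
|∂P/∂n| = 1.39×10⁻⁴ × 0.707 × 38.0 = 3.73×10⁻³ Pa/m

3.7×10⁻³ Pa/m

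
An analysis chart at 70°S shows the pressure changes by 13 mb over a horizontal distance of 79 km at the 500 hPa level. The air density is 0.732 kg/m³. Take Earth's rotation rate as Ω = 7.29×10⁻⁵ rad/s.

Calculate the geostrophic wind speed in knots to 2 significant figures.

320 knots

Coriolis parameter at 70°S:
f = 2Ω sin φ = 2 × 7.29×10⁻⁵ × sin 70° = 1.37×10⁻⁴ s⁻¹
Pressure gradient: |∂P/∂n| = 1300 Pa / 79000 m = 1.65×10⁻² Pa/m
Geostrophic balance (pressure-gradient force = Coriolis force):
V_g = (1/(fρ)) |∂P/∂n| = 1.65×10⁻² / (1.37×10⁻⁴ × 0.732) = 164 m/s
Converting: 164 m/s × 1.944 = 320 knots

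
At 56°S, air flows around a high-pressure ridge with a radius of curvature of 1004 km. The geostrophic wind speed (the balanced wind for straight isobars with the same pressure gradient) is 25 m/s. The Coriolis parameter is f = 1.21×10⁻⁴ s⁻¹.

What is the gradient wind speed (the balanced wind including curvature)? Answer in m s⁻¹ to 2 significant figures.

35 m s⁻¹

Around a high, pressure-gradient force acts outward with centrifugal, so Coriolis balances both:
fV = (1/ρ)|∂P/∂n| + V²/R  →  V² − fR·V + fR·V_g = 0
With fR = 1.21×10⁻⁴ × 1004×10³ m = 121 m/s:
V = [fR − √((fR)² − 4 fR V_g)]/2 = [121 − √(121² − 4×121×25)]/2 = 35.2 m/s
Supergeostrophic (V > V_g = 25 m/s), as expected around a high.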